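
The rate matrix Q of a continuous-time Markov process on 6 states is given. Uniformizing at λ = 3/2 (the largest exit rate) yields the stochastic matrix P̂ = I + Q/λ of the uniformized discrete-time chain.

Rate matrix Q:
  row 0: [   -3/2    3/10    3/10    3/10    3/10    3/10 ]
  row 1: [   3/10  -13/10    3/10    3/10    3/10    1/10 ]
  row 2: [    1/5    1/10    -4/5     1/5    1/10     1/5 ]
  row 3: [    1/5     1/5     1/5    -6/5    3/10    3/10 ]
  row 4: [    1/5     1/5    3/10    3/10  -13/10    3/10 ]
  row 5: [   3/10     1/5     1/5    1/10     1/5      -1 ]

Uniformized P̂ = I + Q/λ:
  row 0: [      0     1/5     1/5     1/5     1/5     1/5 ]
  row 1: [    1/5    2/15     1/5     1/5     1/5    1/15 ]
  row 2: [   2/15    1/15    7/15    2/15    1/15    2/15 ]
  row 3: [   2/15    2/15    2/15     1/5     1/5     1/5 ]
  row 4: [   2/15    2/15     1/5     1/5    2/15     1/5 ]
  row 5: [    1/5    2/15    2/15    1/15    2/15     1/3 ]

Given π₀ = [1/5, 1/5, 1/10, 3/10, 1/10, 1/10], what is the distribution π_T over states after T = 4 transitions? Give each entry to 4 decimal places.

π = [0.1365, 0.1266, 0.2398, 0.1584, 0.1457, 0.1930]

t=0: π = [0.2000, 0.2000, 0.1000, 0.3000, 0.1000, 0.1000]
t=1: π = [0.1267, 0.1400, 0.2000, 0.1800, 0.1733, 0.1800]
t=2: π = [0.1378, 0.1284, 0.2293, 0.1627, 0.1498, 0.1920]
t=3: π = [0.1363, 0.1272, 0.2375, 0.1591, 0.1466, 0.1932]
t=4: π = [0.1365, 0.1266, 0.2398, 0.1584, 0.1457, 0.1930]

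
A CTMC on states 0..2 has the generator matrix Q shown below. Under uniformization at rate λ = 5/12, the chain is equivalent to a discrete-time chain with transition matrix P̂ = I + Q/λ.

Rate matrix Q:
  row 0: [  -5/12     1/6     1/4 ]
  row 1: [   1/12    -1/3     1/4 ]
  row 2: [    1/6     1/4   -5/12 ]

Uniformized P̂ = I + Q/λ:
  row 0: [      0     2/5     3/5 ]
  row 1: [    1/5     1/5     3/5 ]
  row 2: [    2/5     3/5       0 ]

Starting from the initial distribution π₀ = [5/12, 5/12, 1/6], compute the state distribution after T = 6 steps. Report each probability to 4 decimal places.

π = [0.2340, 0.4007, 0.3653]

t=0: π = [0.4167, 0.4167, 0.1667]
t=1: π = [0.1500, 0.3500, 0.5000]
t=2: π = [0.2700, 0.4300, 0.3000]
t=3: π = [0.2060, 0.3740, 0.4200]
t=4: π = [0.2428, 0.4092, 0.3480]
t=5: π = [0.2210, 0.3878, 0.3912]
t=6: π = [0.2340, 0.4007, 0.3653]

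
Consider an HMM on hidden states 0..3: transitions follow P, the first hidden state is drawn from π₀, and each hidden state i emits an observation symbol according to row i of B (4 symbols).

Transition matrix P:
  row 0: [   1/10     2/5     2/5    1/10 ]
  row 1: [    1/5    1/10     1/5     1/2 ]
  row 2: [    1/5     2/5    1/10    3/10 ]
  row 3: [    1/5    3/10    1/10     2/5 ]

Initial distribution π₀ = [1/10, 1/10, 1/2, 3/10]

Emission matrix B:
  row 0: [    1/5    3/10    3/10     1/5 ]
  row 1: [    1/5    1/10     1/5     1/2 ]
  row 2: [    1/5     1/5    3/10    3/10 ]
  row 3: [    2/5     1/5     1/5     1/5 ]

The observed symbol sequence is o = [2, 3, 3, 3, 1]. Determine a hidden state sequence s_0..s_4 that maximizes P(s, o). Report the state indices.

t=0: δ = [3.000e-02, 2.000e-02, 1.500e-01, 6.000e-02]  (obs o_0=2)
t=1: δ = [6.000e-03, 3.000e-02, 4.500e-03, 9.000e-03]  ψ = [2, 2, 2, 2]  (obs o_1=3)
t=2: δ = [1.200e-03, 1.500e-03, 1.800e-03, 3.000e-03]  ψ = [1, 1, 1, 1]  (obs o_2=3)
t=3: δ = [1.200e-04, 4.500e-04, 1.440e-04, 2.400e-04]  ψ = [3, 3, 0, 3]  (obs o_3=3)
t=4: δ = [2.700e-05, 7.200e-06, 1.800e-05, 4.500e-05]  ψ = [1, 3, 1, 1]  (obs o_4=1)
backtrack: best end state = 3; path = [2, 1, 3, 1, 3]

path = [2, 1, 3, 1, 3]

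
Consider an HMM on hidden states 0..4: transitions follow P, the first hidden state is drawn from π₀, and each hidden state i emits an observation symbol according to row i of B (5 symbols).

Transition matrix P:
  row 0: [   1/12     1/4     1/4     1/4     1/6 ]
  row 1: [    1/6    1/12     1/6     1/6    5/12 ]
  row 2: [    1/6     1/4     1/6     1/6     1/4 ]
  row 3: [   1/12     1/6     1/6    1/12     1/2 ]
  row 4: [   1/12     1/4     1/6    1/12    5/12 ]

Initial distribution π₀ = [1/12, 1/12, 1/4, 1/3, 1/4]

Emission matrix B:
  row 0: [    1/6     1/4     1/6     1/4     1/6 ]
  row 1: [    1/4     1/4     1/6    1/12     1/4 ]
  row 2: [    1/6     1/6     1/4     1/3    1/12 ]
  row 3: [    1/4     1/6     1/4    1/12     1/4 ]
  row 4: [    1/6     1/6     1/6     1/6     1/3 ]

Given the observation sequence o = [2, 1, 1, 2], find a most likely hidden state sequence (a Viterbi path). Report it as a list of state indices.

t=0: δ = [1.389e-02, 1.389e-02, 6.250e-02, 8.333e-02, 4.167e-02]  (obs o_0=2)
t=1: δ = [2.604e-03, 3.906e-03, 2.315e-03, 1.736e-03, 6.944e-03]  ψ = [2, 2, 3, 2, 3]  (obs o_1=1)
t=2: δ = [1.628e-04, 4.340e-04, 1.929e-04, 1.085e-04, 4.823e-04]  ψ = [1, 4, 4, 0, 4]  (obs o_2=1)
t=3: δ = [1.206e-05, 2.009e-05, 2.009e-05, 1.808e-05, 3.349e-05]  ψ = [1, 4, 4, 1, 4]  (obs o_3=2)
backtrack: best end state = 4; path = [3, 4, 4, 4]

path = [3, 4, 4, 4]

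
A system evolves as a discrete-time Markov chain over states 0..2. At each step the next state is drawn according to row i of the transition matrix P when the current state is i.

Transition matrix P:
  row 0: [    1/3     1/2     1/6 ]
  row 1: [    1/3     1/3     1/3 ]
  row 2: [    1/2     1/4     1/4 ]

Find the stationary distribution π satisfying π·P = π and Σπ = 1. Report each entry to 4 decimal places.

π = [0.3750, 0.3750, 0.2500]

Balance equations π_j = Σ_i π_i·P[i][j]:
  π_0 = 1/3·π_0 + 1/3·π_1 + 1/2·π_2
  π_1 = 1/2·π_0 + 1/3·π_1 + 1/4·π_2
  normalize: π_0 + π_1 + π_2 = 1
Solving the linear system gives exactly π = [3/8, 3/8, 1/4].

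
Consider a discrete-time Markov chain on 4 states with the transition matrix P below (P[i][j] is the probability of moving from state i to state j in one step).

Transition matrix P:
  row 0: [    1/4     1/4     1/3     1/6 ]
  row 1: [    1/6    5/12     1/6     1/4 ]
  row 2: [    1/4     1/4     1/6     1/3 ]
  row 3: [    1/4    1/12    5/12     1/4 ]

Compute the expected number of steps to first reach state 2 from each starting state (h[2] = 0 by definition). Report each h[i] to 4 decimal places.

h = [3.2542, 3.8644, 0.0000, 2.8475]

First-step conditioning: h[2] = 0; for i ≠ 2, h[i] = 1 + Σ_k P[i][k]·h[k].
  h[0] = 1 + 1/4·h[0] + 1/4·h[1] + 1/6·h[3]
  h[1] = 1 + 1/6·h[0] + 5/12·h[1] + 1/4·h[3]
  h[3] = 1 + 1/4·h[0] + 1/12·h[1] + 1/4·h[3]
Solving the 3×3 linear system over states ≠ 2 gives exactly h = [192/59, 228/59, 0, 168/59] (h[2] = 0 is the target).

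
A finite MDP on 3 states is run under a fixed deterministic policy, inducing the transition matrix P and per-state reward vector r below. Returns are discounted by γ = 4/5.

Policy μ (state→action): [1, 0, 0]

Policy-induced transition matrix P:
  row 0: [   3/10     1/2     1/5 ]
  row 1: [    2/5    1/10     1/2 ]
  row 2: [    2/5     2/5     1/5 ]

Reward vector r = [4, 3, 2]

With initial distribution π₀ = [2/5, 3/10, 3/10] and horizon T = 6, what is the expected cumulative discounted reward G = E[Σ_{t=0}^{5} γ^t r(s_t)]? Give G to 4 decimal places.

G = 11.3408

t=0: π = [0.4000, 0.3000, 0.3000], E[r] = 3.1000, γ^t·E[r] = 3.100000, running G = 3.100000
t=1: π = [0.3600, 0.3500, 0.2900], E[r] = 3.0700, γ^t·E[r] = 2.456000, running G = 5.556000
t=2: π = [0.3640, 0.3310, 0.3050], E[r] = 3.0590, γ^t·E[r] = 1.957760, running G = 7.513760
t=3: π = [0.3636, 0.3371, 0.2993], E[r] = 3.0643, γ^t·E[r] = 1.568922, running G = 9.082682
t=4: π = [0.3636, 0.3352, 0.3011], E[r] = 3.0625, γ^t·E[r] = 1.254404, running G = 10.337086
t=5: π = [0.3636, 0.3358, 0.3006], E[r] = 3.0631, γ^t·E[r] = 1.003706, running G = 11.340791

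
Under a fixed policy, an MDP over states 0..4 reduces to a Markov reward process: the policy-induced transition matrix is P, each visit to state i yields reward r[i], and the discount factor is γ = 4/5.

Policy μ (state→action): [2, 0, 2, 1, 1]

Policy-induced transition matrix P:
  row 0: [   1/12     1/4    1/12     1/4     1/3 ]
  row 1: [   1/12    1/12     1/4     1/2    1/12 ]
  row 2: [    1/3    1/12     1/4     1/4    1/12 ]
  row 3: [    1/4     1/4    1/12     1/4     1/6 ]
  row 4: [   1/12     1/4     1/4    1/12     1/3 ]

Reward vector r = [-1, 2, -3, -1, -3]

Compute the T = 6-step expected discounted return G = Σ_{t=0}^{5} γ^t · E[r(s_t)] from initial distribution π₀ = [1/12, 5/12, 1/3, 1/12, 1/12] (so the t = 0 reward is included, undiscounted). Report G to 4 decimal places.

t=0: π = [0.0833, 0.4167, 0.3333, 0.0833, 0.0833], E[r] = -0.5833, γ^t·E[r] = -0.583333, running G = -0.583333
t=1: π = [0.1806, 0.1250, 0.2222, 0.3403, 0.1319], E[r] = -1.3333, γ^t·E[r] = -1.066667, running G = -1.650000
t=2: π = [0.1956, 0.1921, 0.1632, 0.2593, 0.1898], E[r] = -1.1296, γ^t·E[r] = -0.722963, running G = -2.372963
t=3: π = [0.1673, 0.1908, 0.1742, 0.2664, 0.2013], E[r] = -1.1786, γ^t·E[r] = -0.603457, running G = -2.976420
t=4: π = [0.1713, 0.1892, 0.1777, 0.2641, 0.1977], E[r] = -1.1833, γ^t·E[r] = -0.484675, running G = -3.461095
t=5: π = [0.1718, 0.1889, 0.1774, 0.2643, 0.1976], E[r] = -1.1835, γ^t·E[r] = -0.387801, running G = -3.848896

G = -3.8489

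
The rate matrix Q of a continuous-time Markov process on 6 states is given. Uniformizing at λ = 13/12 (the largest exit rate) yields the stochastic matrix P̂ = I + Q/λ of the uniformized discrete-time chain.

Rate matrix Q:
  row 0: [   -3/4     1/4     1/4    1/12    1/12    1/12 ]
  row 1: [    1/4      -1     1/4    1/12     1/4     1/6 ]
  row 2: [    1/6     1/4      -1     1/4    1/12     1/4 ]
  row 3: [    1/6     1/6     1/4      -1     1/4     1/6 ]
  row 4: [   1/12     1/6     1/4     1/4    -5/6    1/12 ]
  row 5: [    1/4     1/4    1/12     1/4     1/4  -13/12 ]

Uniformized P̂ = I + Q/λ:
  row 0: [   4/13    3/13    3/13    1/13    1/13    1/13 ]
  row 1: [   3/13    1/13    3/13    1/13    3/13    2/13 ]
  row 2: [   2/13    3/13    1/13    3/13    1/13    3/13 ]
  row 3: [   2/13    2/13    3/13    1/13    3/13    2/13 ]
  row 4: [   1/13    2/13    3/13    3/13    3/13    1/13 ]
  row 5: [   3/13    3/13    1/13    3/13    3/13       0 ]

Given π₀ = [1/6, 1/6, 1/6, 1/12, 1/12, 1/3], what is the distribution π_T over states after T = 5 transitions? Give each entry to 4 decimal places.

t=0: π = [0.1667, 0.1667, 0.1667, 0.0833, 0.0833, 0.3333]
t=1: π = [0.2115, 0.1923, 0.1538, 0.1667, 0.1795, 0.0962]
t=2: π = [0.1948, 0.1746, 0.1923, 0.1430, 0.1746, 0.1208]
t=3: π = [0.1931, 0.1795, 0.1826, 0.1519, 0.1712, 0.1216]
t=4: π = [0.1935, 0.1783, 0.1840, 0.1501, 0.1730, 0.1212]
t=5: π = [0.1934, 0.1785, 0.1838, 0.1505, 0.1727, 0.1212]

π = [0.1934, 0.1785, 0.1838, 0.1505, 0.1727, 0.1212]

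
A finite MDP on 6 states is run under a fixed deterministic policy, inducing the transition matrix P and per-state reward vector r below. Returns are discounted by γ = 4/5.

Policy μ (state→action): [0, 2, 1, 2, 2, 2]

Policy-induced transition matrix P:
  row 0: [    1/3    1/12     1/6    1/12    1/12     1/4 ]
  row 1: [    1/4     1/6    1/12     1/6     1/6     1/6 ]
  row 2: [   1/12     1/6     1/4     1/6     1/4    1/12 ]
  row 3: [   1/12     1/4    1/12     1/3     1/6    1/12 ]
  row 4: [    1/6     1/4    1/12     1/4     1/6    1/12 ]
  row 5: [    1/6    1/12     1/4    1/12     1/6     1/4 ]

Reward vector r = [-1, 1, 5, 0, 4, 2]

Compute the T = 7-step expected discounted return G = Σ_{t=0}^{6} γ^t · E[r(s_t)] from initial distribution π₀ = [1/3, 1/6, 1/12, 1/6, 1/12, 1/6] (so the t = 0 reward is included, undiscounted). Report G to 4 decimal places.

t=0: π = [0.3333, 0.1667, 0.0833, 0.1667, 0.0833, 0.1667], E[r] = 0.9167, γ^t·E[r] = 0.916667, running G = 0.916667
t=1: π = [0.2153, 0.1458, 0.1528, 0.1597, 0.1458, 0.1806], E[r] = 1.6389, γ^t·E[r] = 1.311111, running G = 2.227778
t=2: π = [0.1887, 0.1591, 0.1568, 0.1725, 0.1615, 0.1615], E[r] = 1.7234, γ^t·E[r] = 1.102963, running G = 3.330741
t=3: π = [0.1839, 0.1653, 0.1521, 0.1797, 0.1640, 0.1549], E[r] = 1.7079, γ^t·E[r] = 0.874420, running G = 4.205160
t=4: π = [0.1834, 0.1671, 0.1498, 0.1820, 0.1640, 0.1536], E[r] = 1.6960, γ^t·E[r] = 0.694696, running G = 4.899857
t=5: π = [0.1835, 0.1674, 0.1492, 0.1826, 0.1639, 0.1534], E[r] = 1.6922, γ^t·E[r] = 0.554497, running G = 5.454353
t=6: π = [0.1836, 0.1675, 0.1491, 0.1827, 0.1638, 0.1534], E[r] = 1.6913, γ^t·E[r] = 0.443371, running G = 5.897725

G = 5.8977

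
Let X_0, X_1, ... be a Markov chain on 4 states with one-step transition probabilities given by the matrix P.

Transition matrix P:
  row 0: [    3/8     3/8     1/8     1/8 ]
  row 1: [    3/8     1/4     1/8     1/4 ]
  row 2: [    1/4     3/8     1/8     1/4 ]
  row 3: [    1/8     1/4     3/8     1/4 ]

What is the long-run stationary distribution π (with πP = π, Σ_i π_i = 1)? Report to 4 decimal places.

π = [0.2996, 0.3097, 0.1781, 0.2126]

Balance equations π_j = Σ_i π_i·P[i][j]:
  π_0 = 3/8·π_0 + 3/8·π_1 + 1/4·π_2 + 1/8·π_3
  π_1 = 3/8·π_0 + 1/4·π_1 + 3/8·π_2 + 1/4·π_3
  π_2 = 1/8·π_0 + 1/8·π_1 + 1/8·π_2 + 3/8·π_3
  normalize: π_0 + π_1 + π_2 + π_3 = 1
Solving the linear system gives exactly π = [74/247, 153/494, 44/247, 105/494].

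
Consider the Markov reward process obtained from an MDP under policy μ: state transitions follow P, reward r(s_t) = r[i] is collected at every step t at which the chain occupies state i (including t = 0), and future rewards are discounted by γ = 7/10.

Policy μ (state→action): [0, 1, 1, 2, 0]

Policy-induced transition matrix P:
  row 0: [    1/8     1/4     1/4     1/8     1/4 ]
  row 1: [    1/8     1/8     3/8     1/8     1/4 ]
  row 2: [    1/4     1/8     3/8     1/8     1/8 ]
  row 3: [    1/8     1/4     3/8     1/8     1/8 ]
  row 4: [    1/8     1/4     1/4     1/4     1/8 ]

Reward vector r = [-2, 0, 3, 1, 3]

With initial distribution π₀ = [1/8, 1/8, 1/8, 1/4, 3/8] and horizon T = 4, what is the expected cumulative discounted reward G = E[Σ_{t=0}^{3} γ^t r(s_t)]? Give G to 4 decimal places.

G = 3.5160

t=0: π = [0.1250, 0.1250, 0.1250, 0.2500, 0.3750], E[r] = 1.5000, γ^t·E[r] = 1.500000, running G = 1.500000
t=1: π = [0.1406, 0.2188, 0.3125, 0.1719, 0.1563], E[r] = 1.2969, γ^t·E[r] = 0.907813, running G = 2.407813
t=2: π = [0.1641, 0.1836, 0.3379, 0.1445, 0.1699], E[r] = 1.3398, γ^t·E[r] = 0.656523, running G = 3.064336
t=3: π = [0.1672, 0.1848, 0.3333, 0.1462, 0.1685], E[r] = 1.3169, γ^t·E[r] = 0.451695, running G = 3.516031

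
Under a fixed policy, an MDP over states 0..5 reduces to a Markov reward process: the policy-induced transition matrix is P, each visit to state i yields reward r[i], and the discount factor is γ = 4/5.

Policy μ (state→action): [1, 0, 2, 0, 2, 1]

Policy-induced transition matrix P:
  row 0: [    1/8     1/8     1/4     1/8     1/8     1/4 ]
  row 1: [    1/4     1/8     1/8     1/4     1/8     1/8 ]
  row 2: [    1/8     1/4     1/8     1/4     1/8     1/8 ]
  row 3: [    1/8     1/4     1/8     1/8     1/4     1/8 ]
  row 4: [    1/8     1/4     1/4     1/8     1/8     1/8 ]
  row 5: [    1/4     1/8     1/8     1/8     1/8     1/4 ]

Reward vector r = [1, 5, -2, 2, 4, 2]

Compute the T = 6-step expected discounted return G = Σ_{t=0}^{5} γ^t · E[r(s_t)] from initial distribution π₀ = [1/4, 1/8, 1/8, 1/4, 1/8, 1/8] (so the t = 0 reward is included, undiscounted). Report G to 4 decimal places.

t=0: π = [0.2500, 0.1250, 0.1250, 0.2500, 0.1250, 0.1250], E[r] = 1.8750, γ^t·E[r] = 1.875000, running G = 1.875000
t=1: π = [0.1563, 0.1875, 0.1719, 0.1563, 0.1563, 0.1719], E[r] = 2.0313, γ^t·E[r] = 1.625000, running G = 3.500000
t=2: π = [0.1699, 0.1855, 0.1641, 0.1699, 0.1445, 0.1660], E[r] = 2.0195, γ^t·E[r] = 1.292500, running G = 4.792500
t=3: π = [0.1689, 0.1848, 0.1643, 0.1687, 0.1462, 0.1670], E[r] = 2.0208, γ^t·E[r] = 1.034625, running G = 5.827125
t=4: π = [0.1690, 0.1849, 0.1644, 0.1686, 0.1461, 0.1670], E[r] = 2.0203, γ^t·E[r] = 0.827525, running G = 6.654650
t=5: π = [0.1690, 0.1849, 0.1644, 0.1687, 0.1461, 0.1670], E[r] = 2.0203, γ^t·E[r] = 0.662016, running G = 7.316666

G = 7.3167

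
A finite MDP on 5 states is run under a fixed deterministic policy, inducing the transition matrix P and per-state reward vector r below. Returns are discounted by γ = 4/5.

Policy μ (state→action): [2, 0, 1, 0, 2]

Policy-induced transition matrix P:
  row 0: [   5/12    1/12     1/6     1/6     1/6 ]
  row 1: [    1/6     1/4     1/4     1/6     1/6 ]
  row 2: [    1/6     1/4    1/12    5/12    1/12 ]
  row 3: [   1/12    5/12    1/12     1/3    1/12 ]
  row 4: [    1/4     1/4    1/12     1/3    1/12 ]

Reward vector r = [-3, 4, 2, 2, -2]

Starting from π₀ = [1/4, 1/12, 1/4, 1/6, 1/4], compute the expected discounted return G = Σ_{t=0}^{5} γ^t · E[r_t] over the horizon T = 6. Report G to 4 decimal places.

t=0: π = [0.2500, 0.0833, 0.2500, 0.1667, 0.2500], E[r] = -0.0833, γ^t·E[r] = -0.083333, running G = -0.083333
t=1: π = [0.2361, 0.2361, 0.1181, 0.2986, 0.1111], E[r] = 0.8472, γ^t·E[r] = 0.677778, running G = 0.594444
t=2: π = [0.2101, 0.2604, 0.1424, 0.2645, 0.1227], E[r] = 0.9797, γ^t·E[r] = 0.627037, running G = 1.221481
t=3: π = [0.2074, 0.2591, 0.1442, 0.2668, 0.1225], E[r] = 0.9911, γ^t·E[r] = 0.507457, running G = 1.728938
t=4: π = [0.2065, 0.2599, 0.1438, 0.2676, 0.1222], E[r] = 0.9985, γ^t·E[r] = 0.409006, running G = 2.137944
t=5: π = [0.2062, 0.2602, 0.1439, 0.2676, 0.1222], E[r] = 1.0007, γ^t·E[r] = 0.327917, running G = 2.465861

G = 2.4659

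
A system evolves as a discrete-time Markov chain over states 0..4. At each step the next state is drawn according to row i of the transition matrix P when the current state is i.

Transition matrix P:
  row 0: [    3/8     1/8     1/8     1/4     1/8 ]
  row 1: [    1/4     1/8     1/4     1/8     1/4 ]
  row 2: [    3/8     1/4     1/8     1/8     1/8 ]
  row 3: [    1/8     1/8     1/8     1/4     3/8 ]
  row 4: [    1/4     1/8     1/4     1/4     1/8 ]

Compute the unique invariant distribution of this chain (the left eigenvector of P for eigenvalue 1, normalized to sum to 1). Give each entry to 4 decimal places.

π = [0.2796, 0.1460, 0.1677, 0.2108, 0.1959]

Balance equations π_j = Σ_i π_i·P[i][j]:
  π_0 = 3/8·π_0 + 1/4·π_1 + 3/8·π_2 + 1/8·π_3 + 1/4·π_4
  π_1 = 1/8·π_0 + 1/8·π_1 + 1/4·π_2 + 1/8·π_3 + 1/8·π_4
  π_2 = 1/8·π_0 + 1/4·π_1 + 1/8·π_2 + 1/8·π_3 + 1/4·π_4
  π_3 = 1/4·π_0 + 1/8·π_1 + 1/8·π_2 + 1/4·π_3 + 1/4·π_4
  normalize: π_0 + π_1 + π_2 + π_3 + π_4 = 1
Solving the linear system gives exactly π = [565/2021, 295/2021, 339/2021, 426/2021, 396/2021].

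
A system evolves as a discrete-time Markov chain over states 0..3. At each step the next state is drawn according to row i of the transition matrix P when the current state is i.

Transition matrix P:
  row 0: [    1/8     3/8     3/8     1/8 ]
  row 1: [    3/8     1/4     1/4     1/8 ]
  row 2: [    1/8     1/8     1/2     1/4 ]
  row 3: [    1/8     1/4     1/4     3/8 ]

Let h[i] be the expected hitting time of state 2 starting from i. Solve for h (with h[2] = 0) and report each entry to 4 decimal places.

h = [3.1765, 3.5294, 0.0000, 3.6471]

First-step conditioning: h[2] = 0; for i ≠ 2, h[i] = 1 + Σ_k P[i][k]·h[k].
  h[0] = 1 + 1/8·h[0] + 3/8·h[1] + 1/8·h[3]
  h[1] = 1 + 3/8·h[0] + 1/4·h[1] + 1/8·h[3]
  h[3] = 1 + 1/8·h[0] + 1/4·h[1] + 3/8·h[3]
Solving the 3×3 linear system over states ≠ 2 gives exactly h = [54/17, 60/17, 0, 62/17] (h[2] = 0 is the target).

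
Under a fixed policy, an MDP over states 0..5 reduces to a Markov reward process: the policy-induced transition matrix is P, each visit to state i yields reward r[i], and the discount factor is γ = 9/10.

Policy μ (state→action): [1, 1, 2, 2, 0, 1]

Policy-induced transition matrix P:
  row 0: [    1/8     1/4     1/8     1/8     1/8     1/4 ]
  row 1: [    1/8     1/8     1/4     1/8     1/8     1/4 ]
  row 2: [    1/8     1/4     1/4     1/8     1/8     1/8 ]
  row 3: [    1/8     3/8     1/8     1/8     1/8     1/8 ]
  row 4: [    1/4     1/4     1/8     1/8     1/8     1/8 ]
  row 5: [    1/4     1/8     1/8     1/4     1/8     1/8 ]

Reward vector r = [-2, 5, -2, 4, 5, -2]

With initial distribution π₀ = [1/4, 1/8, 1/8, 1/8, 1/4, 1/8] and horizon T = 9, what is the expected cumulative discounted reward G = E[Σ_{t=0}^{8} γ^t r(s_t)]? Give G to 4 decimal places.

G = 8.0354

t=0: π = [0.2500, 0.1250, 0.1250, 0.1250, 0.2500, 0.1250], E[r] = 1.3750, γ^t·E[r] = 1.375000, running G = 1.375000
t=1: π = [0.1719, 0.2344, 0.1563, 0.1406, 0.1250, 0.1719], E[r] = 1.3594, γ^t·E[r] = 1.223438, running G = 2.598438
t=2: π = [0.1621, 0.2168, 0.1738, 0.1465, 0.1250, 0.1758], E[r] = 1.2715, γ^t·E[r] = 1.029902, running G = 3.628340
t=3: π = [0.1626, 0.2192, 0.1738, 0.1470, 0.1250, 0.1724], E[r] = 1.2915, γ^t·E[r] = 0.941506, running G = 4.569846
t=4: π = [0.1622, 0.2194, 0.1741, 0.1465, 0.1250, 0.1727], E[r] = 1.2902, γ^t·E[r] = 0.846515, running G = 5.416361
t=5: π = [0.1622, 0.2193, 0.1742, 0.1466, 0.1250, 0.1727], E[r] = 1.2896, γ^t·E[r] = 0.761521, running G = 6.177882
t=6: π = [0.1622, 0.2193, 0.1742, 0.1466, 0.1250, 0.1727], E[r] = 1.2898, γ^t·E[r] = 0.685449, running G = 6.863331
t=7: π = [0.1622, 0.2193, 0.1742, 0.1466, 0.1250, 0.1727], E[r] = 1.2898, γ^t·E[r] = 0.616893, running G = 7.480223
t=8: π = [0.1622, 0.2193, 0.1742, 0.1466, 0.1250, 0.1727], E[r] = 1.2898, γ^t·E[r] = 0.555204, running G = 8.035427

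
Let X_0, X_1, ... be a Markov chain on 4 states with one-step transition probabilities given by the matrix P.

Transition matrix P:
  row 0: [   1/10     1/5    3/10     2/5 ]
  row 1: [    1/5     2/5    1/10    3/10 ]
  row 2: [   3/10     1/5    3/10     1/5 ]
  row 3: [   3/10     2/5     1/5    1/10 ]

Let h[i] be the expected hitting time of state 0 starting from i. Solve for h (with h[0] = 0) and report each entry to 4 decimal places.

First-step conditioning: h[0] = 0; for i ≠ 0, h[i] = 1 + Σ_k P[i][k]·h[k].
  h[1] = 1 + 2/5·h[1] + 1/10·h[2] + 3/10·h[3]
  h[2] = 1 + 1/5·h[1] + 3/10·h[2] + 1/5·h[3]
  h[3] = 1 + 2/5·h[1] + 1/5·h[2] + 1/10·h[3]
Solving the 3×3 linear system over states ≠ 0 gives exactly h = [0, 485/116, 215/58, 110/29] (h[0] = 0 is the target).

h = [0.0000, 4.1810, 3.7069, 3.7931]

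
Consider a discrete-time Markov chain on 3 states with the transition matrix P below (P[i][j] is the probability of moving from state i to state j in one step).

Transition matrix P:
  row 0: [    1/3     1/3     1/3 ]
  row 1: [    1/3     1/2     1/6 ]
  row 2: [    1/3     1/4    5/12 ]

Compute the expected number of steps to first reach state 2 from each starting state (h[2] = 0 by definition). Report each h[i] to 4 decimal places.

First-step conditioning: h[2] = 0; for i ≠ 2, h[i] = 1 + Σ_k P[i][k]·h[k].
  h[0] = 1 + 1/3·h[0] + 1/3·h[1]
  h[1] = 1 + 1/3·h[0] + 1/2·h[1]
Solving the 2×2 linear system over states ≠ 2 gives exactly h = [15/4, 9/2, 0] (h[2] = 0 is the target).

h = [3.7500, 4.5000, 0.0000]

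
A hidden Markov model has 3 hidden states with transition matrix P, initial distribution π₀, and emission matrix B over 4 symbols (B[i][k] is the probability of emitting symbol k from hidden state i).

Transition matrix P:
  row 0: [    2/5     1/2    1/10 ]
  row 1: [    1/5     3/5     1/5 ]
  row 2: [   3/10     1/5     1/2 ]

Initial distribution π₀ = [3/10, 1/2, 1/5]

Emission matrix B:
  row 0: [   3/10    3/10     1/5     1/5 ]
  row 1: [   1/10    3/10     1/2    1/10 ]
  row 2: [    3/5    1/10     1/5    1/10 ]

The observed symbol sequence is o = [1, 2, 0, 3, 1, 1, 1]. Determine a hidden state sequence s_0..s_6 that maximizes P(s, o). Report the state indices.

path = [1, 1, 2, 0, 1, 1, 1]

t=0: δ = [9.000e-02, 1.500e-01, 2.000e-02]  (obs o_0=1)
t=1: δ = [7.200e-03, 4.500e-02, 6.000e-03]  ψ = [0, 1, 1]  (obs o_1=2)
t=2: δ = [2.700e-03, 2.700e-03, 5.400e-03]  ψ = [1, 1, 1]  (obs o_2=0)
t=3: δ = [3.240e-04, 1.620e-04, 2.700e-04]  ψ = [2, 1, 2]  (obs o_3=3)
t=4: δ = [3.888e-05, 4.860e-05, 1.350e-05]  ψ = [0, 0, 2]  (obs o_4=1)
t=5: δ = [4.666e-06, 8.748e-06, 9.720e-07]  ψ = [0, 1, 1]  (obs o_5=1)
t=6: δ = [5.599e-07, 1.575e-06, 1.750e-07]  ψ = [0, 1, 1]  (obs o_6=1)
backtrack: best end state = 1; path = [1, 1, 2, 0, 1, 1, 1]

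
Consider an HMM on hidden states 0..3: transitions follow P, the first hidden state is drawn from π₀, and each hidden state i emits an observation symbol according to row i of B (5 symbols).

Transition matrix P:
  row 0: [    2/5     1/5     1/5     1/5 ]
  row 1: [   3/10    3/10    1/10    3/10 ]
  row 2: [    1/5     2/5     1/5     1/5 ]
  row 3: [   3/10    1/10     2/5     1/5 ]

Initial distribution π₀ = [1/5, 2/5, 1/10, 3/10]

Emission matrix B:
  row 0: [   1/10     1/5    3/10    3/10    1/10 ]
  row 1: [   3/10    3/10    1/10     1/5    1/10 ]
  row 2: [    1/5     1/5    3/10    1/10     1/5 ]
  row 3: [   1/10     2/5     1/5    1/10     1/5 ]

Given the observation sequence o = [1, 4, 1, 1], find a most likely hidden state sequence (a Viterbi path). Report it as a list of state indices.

t=0: δ = [4.000e-02, 1.200e-01, 2.000e-02, 1.200e-01]  (obs o_0=1)
t=1: δ = [3.600e-03, 3.600e-03, 9.600e-03, 7.200e-03]  ψ = [1, 1, 3, 1]  (obs o_1=4)
t=2: δ = [4.320e-04, 1.152e-03, 5.760e-04, 7.680e-04]  ψ = [3, 2, 3, 2]  (obs o_2=1)
t=3: δ = [6.912e-05, 1.037e-04, 6.144e-05, 1.382e-04]  ψ = [1, 1, 3, 1]  (obs o_3=1)
backtrack: best end state = 3; path = [3, 2, 1, 3]

path = [3, 2, 1, 3]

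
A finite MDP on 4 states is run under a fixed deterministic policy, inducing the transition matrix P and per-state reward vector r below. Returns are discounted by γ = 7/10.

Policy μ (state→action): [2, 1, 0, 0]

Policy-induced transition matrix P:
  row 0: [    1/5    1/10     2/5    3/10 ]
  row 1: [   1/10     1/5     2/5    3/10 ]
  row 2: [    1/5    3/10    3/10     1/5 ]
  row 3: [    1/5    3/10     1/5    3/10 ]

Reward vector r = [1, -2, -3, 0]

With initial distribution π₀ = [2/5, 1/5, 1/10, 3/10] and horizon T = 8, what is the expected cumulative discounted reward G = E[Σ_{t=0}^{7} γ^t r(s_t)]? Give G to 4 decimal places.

t=0: π = [0.4000, 0.2000, 0.1000, 0.3000], E[r] = -0.3000, γ^t·E[r] = -0.300000, running G = -0.300000
t=1: π = [0.1800, 0.2000, 0.3300, 0.2900], E[r] = -1.2100, γ^t·E[r] = -0.847000, running G = -1.147000
t=2: π = [0.1800, 0.2440, 0.3090, 0.2670], E[r] = -1.2350, γ^t·E[r] = -0.605150, running G = -1.752150
t=3: π = [0.1756, 0.2396, 0.3157, 0.2691], E[r] = -1.2507, γ^t·E[r] = -0.428990, running G = -2.181140
t=4: π = [0.1760, 0.2409, 0.3146, 0.2684], E[r] = -1.2496, γ^t·E[r] = -0.300036, running G = -2.481176
t=5: π = [0.1759, 0.2407, 0.3149, 0.2685], E[r] = -1.2501, γ^t·E[r] = -0.210096, running G = -2.691272
t=6: π = [0.1759, 0.2407, 0.3148, 0.2685], E[r] = -1.2500, γ^t·E[r] = -0.147060, running G = -2.838332
t=7: π = [0.1759, 0.2407, 0.3148, 0.2685], E[r] = -1.2500, γ^t·E[r] = -0.102943, running G = -2.941275

G = -2.9413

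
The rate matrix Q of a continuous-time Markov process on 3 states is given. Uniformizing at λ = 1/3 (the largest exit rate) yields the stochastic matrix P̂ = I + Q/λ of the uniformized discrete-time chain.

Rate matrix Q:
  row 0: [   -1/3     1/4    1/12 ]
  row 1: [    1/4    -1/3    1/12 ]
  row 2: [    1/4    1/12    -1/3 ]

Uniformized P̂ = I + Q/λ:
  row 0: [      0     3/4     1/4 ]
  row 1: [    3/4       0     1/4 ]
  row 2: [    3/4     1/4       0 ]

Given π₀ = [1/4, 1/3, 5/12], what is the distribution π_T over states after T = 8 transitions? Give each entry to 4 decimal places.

π = [0.4107, 0.3893, 0.2000]

t=0: π = [0.2500, 0.3333, 0.4167]
t=1: π = [0.5625, 0.2917, 0.1458]
t=2: π = [0.3281, 0.4583, 0.2135]
t=3: π = [0.5039, 0.2995, 0.1966]
t=4: π = [0.3721, 0.4271, 0.2008]
t=5: π = [0.4709, 0.3293, 0.1998]
t=6: π = [0.3968, 0.4032, 0.2001]
t=7: π = [0.4524, 0.3476, 0.2000]
t=8: π = [0.4107, 0.3893, 0.2000]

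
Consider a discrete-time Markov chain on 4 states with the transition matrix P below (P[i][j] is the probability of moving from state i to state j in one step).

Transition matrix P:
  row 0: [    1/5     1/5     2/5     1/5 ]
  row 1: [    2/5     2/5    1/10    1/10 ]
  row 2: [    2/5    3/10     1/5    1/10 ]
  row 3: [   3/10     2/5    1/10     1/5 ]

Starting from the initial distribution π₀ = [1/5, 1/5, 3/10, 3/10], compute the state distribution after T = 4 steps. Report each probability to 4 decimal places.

π = [0.3211, 0.3140, 0.2182, 0.1468]

t=0: π = [0.2000, 0.2000, 0.3000, 0.3000]
t=1: π = [0.3300, 0.3300, 0.1900, 0.1500]
t=2: π = [0.3190, 0.3150, 0.2180, 0.1480]
t=3: π = [0.3214, 0.3144, 0.2175, 0.1467]
t=4: π = [0.3211, 0.3140, 0.2182, 0.1468]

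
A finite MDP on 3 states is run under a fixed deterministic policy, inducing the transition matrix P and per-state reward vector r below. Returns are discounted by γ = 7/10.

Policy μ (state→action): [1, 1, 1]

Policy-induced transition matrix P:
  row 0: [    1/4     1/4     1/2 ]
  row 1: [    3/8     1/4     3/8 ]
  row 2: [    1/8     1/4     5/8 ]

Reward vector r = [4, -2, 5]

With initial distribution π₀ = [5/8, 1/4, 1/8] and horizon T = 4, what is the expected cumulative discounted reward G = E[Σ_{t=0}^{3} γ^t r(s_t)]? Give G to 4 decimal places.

t=0: π = [0.6250, 0.2500, 0.1250], E[r] = 2.6250, γ^t·E[r] = 2.625000, running G = 2.625000
t=1: π = [0.2656, 0.2500, 0.4844], E[r] = 2.9844, γ^t·E[r] = 2.089063, running G = 4.714063
t=2: π = [0.2207, 0.2500, 0.5293], E[r] = 3.0293, γ^t·E[r] = 1.484355, running G = 6.198418
t=3: π = [0.2151, 0.2500, 0.5349], E[r] = 3.0349, γ^t·E[r] = 1.040975, running G = 7.239393

G = 7.2394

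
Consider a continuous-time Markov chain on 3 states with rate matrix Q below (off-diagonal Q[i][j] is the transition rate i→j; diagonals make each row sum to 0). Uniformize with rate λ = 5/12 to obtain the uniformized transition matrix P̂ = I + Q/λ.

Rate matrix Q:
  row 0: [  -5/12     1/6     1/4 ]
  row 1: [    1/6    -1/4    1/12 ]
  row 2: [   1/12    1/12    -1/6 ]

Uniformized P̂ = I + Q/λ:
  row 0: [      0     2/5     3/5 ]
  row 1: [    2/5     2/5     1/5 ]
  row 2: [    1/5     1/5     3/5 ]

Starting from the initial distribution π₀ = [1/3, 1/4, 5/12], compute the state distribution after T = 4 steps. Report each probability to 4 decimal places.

π = [0.2181, 0.3040, 0.4779]

t=0: π = [0.3333, 0.2500, 0.4167]
t=1: π = [0.1833, 0.3167, 0.5000]
t=2: π = [0.2267, 0.3000, 0.4733]
t=3: π = [0.2147, 0.3053, 0.4800]
t=4: π = [0.2181, 0.3040, 0.4779]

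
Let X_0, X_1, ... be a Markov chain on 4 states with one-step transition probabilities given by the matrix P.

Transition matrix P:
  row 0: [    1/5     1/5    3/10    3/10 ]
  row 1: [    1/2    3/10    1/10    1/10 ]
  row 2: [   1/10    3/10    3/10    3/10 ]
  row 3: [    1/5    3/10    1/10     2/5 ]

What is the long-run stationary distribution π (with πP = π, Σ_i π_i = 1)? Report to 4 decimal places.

Balance equations π_j = Σ_i π_i·P[i][j]:
  π_0 = 1/5·π_0 + 1/2·π_1 + 1/10·π_2 + 1/5·π_3
  π_1 = 1/5·π_0 + 3/10·π_1 + 3/10·π_2 + 3/10·π_3
  π_2 = 3/10·π_0 + 1/10·π_1 + 3/10·π_2 + 1/10·π_3
  normalize: π_0 + π_1 + π_2 + π_3 = 1
Solving the linear system gives exactly π = [111/422, 231/844, 161/844, 115/422].

π = [0.2630, 0.2737, 0.1908, 0.2725]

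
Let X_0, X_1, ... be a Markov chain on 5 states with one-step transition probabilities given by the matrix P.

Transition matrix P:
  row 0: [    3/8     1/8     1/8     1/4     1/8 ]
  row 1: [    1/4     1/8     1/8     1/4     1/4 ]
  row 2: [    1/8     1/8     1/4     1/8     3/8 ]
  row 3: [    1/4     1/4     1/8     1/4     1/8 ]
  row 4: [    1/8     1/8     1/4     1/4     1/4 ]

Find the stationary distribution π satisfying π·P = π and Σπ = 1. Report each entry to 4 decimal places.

Balance equations π_j = Σ_i π_i·P[i][j]:
  π_0 = 3/8·π_0 + 1/4·π_1 + 1/8·π_2 + 1/4·π_3 + 1/8·π_4
  π_1 = 1/8·π_0 + 1/8·π_1 + 1/8·π_2 + 1/4·π_3 + 1/8·π_4
  π_2 = 1/8·π_0 + 1/8·π_1 + 1/4·π_2 + 1/8·π_3 + 1/4·π_4
  π_3 = 1/4·π_0 + 1/4·π_1 + 1/8·π_2 + 1/4·π_3 + 1/4·π_4
  normalize: π_0 + π_1 + π_2 + π_3 + π_4 = 1
Solving the linear system gives exactly π = [231/1003, 154/1003, 174/1003, 229/1003, 215/1003].

π = [0.2303, 0.1535, 0.1735, 0.2283, 0.2144]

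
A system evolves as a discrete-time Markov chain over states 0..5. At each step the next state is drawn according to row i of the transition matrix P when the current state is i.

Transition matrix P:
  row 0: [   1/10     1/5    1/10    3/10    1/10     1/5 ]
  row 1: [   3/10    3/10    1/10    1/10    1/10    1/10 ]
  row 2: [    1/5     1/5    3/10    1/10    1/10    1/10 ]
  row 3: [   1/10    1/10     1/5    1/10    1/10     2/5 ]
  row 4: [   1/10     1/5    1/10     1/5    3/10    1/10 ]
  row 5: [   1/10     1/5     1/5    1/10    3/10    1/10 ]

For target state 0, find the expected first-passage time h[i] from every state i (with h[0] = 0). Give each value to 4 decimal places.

h = [0.0000, 4.9382, 5.5555, 6.3873, 6.3539, 6.2707]

First-step conditioning: h[0] = 0; for i ≠ 0, h[i] = 1 + Σ_k P[i][k]·h[k].
  h[1] = 1 + 3/10·h[1] + 1/10·h[2] + 1/10·h[3] + 1/10·h[4] + 1/10·h[5]
  h[2] = 1 + 1/5·h[1] + 3/10·h[2] + 1/10·h[3] + 1/10·h[4] + 1/10·h[5]
  h[3] = 1 + 1/10·h[1] + 1/5·h[2] + 1/10·h[3] + 1/10·h[4] + 2/5·h[5]
  h[4] = 1 + 1/5·h[1] + 1/10·h[2] + 1/5·h[3] + 3/10·h[4] + 1/10·h[5]
  h[5] = 1 + 1/5·h[1] + 1/5·h[2] + 1/10·h[3] + 3/10·h[4] + 1/10·h[5]
Solving the 5×5 linear system over states ≠ 0 gives exactly h = [0, 63520/12863, 71460/12863, 82160/12863, 81730/12863, 80660/12863] (h[0] = 0 is the target).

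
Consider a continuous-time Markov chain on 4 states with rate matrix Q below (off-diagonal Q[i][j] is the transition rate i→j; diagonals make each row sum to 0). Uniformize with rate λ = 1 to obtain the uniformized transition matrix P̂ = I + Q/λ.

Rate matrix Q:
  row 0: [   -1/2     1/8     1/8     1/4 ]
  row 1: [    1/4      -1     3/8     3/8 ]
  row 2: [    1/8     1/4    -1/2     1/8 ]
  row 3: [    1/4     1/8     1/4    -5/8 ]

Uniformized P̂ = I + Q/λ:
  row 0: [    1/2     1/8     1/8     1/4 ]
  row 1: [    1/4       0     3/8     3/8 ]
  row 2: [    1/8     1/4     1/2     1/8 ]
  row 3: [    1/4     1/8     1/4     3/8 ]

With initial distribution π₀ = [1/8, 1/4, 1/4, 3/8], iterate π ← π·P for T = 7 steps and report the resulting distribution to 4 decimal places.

π = [0.2815, 0.1456, 0.3108, 0.2621]

t=0: π = [0.1250, 0.2500, 0.2500, 0.3750]
t=1: π = [0.2500, 0.1250, 0.3281, 0.2969]
t=2: π = [0.2715, 0.1504, 0.3164, 0.2617]
t=3: π = [0.2783, 0.1458, 0.3140, 0.2620]
t=4: π = [0.2803, 0.1460, 0.3119, 0.2617]
t=5: π = [0.2811, 0.1457, 0.3112, 0.2620]
t=6: π = [0.2814, 0.1457, 0.3109, 0.2621]
t=7: π = [0.2815, 0.1456, 0.3108, 0.2621]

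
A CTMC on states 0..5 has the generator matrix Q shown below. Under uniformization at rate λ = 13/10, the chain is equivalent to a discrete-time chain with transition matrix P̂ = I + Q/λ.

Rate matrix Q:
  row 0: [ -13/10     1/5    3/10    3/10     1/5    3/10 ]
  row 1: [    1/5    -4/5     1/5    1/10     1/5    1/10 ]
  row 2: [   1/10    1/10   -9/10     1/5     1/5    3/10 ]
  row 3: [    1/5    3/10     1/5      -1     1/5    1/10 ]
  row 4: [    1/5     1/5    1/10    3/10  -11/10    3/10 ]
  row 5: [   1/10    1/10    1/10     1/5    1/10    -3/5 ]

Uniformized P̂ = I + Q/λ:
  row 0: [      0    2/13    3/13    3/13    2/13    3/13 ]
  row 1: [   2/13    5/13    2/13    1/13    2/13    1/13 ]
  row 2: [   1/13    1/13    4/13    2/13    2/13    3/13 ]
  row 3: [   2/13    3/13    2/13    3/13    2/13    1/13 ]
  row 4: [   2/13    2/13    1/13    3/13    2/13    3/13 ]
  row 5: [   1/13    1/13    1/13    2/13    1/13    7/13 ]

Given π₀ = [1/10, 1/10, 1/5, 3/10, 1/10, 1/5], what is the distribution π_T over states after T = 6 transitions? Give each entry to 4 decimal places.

π = [0.1059, 0.1761, 0.1560, 0.1720, 0.1342, 0.2559]

t=0: π = [0.1000, 0.1000, 0.2000, 0.3000, 0.1000, 0.2000]
t=1: π = [0.1077, 0.1692, 0.1692, 0.1846, 0.1385, 0.2308]
t=2: π = [0.1065, 0.1763, 0.1598, 0.1740, 0.1361, 0.2473]
t=3: π = [0.1061, 0.1766, 0.1571, 0.1723, 0.1348, 0.2530]
t=4: π = [0.1060, 0.1763, 0.1564, 0.1721, 0.1344, 0.2549]
t=5: π = [0.1059, 0.1761, 0.1561, 0.1720, 0.1342, 0.2556]
t=6: π = [0.1059, 0.1761, 0.1560, 0.1720, 0.1342, 0.2559]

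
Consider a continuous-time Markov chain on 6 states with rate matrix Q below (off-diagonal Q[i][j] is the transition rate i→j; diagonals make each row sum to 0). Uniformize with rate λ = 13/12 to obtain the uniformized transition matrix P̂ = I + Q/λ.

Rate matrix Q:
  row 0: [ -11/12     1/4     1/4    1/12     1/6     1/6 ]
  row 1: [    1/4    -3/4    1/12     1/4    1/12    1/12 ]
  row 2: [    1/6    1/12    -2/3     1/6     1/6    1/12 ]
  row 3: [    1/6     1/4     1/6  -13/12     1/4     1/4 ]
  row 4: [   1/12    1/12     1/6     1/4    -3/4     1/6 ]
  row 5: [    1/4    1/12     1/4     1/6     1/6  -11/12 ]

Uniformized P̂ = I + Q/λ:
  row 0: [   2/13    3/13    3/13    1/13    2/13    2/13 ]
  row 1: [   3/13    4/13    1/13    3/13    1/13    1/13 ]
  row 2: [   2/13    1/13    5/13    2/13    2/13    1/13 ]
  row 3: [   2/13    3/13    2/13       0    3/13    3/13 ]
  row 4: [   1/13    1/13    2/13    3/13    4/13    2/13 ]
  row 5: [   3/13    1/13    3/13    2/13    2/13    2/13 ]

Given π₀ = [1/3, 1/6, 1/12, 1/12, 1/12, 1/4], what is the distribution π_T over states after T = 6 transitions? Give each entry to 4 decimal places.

π = [0.1629, 0.1617, 0.2137, 0.1453, 0.1803, 0.1361]

t=0: π = [0.3333, 0.1667, 0.0833, 0.0833, 0.0833, 0.2500]
t=1: π = [0.1795, 0.1795, 0.2051, 0.1346, 0.1603, 0.1410]
t=2: π = [0.1662, 0.1667, 0.2120, 0.1455, 0.1750, 0.1346]
t=3: π = [0.1636, 0.1633, 0.2131, 0.1450, 0.1791, 0.1359]
t=4: π = [0.1631, 0.1621, 0.2135, 0.1453, 0.1800, 0.1360]
t=5: π = [0.1629, 0.1618, 0.2137, 0.1453, 0.1802, 0.1361]
t=6: π = [0.1629, 0.1617, 0.2137, 0.1453, 0.1803, 0.1361]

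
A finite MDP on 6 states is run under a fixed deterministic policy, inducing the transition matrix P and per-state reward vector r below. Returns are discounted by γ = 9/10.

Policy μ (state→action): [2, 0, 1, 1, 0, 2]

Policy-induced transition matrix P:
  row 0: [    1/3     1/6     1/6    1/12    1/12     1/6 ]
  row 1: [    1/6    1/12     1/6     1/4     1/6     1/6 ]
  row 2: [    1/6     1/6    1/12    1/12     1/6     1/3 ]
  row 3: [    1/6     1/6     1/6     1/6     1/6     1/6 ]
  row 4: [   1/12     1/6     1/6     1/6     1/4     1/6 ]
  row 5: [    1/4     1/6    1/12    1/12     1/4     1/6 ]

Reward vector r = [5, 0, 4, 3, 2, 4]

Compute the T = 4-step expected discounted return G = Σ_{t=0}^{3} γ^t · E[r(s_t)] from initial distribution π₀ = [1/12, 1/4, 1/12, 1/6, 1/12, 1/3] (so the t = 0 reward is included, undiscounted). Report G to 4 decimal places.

t=0: π = [0.0833, 0.2500, 0.0833, 0.1667, 0.0833, 0.3333], E[r] = 2.7500, γ^t·E[r] = 2.750000, running G = 2.750000
t=1: π = [0.2014, 0.1458, 0.1319, 0.1458, 0.1944, 0.1806], E[r] = 3.0833, γ^t·E[r] = 2.775000, running G = 5.525000
t=2: π = [0.1991, 0.1545, 0.1406, 0.1360, 0.1811, 0.1887], E[r] = 3.0828, γ^t·E[r] = 2.497031, running G = 8.022031
t=3: π = [0.2005, 0.1538, 0.1392, 0.1355, 0.1809, 0.1901], E[r] = 3.0880, γ^t·E[r] = 2.251160, running G = 10.273191

G = 10.2732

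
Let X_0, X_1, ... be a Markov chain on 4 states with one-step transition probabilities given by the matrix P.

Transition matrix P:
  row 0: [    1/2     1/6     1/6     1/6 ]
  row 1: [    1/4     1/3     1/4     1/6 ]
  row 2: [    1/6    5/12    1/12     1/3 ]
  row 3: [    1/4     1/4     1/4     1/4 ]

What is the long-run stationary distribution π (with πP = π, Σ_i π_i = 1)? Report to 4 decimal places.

Balance equations π_j = Σ_i π_i·P[i][j]:
  π_0 = 1/2·π_0 + 1/4·π_1 + 1/6·π_2 + 1/4·π_3
  π_1 = 1/6·π_0 + 1/3·π_1 + 5/12·π_2 + 1/4·π_3
  π_2 = 1/6·π_0 + 1/4·π_1 + 1/12·π_2 + 1/4·π_3
  normalize: π_0 + π_1 + π_2 + π_3 = 1
Solving the linear system gives exactly π = [39/125, 384/1375, 24/125, 298/1375].

π = [0.3120, 0.2793, 0.1920, 0.2167]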